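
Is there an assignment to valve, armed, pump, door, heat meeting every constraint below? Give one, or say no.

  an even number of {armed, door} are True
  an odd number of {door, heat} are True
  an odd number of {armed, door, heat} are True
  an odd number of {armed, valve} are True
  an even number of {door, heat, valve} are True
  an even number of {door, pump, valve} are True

valve = True, armed = False, pump = True, door = False, heat = True

{armed, door}: 0 true → even ✓
{door, heat}: 1 true → odd ✓
{armed, door, heat}: 1 true → odd ✓
{armed, valve}: 1 true → odd ✓
{door, heat, valve}: 2 true → even ✓
{door, pump, valve}: 2 true → even ✓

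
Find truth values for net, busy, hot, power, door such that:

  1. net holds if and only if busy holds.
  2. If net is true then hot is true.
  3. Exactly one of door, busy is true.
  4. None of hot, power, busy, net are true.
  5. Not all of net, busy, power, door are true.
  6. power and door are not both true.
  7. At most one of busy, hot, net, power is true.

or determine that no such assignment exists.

net = False; busy = False; hot = False; power = False; door = True

  (1) net=F, busy=F — same ✓
  (2) net=F ⇒ hot: vacuous ✓
  (3) {door, busy}: 1 true — exactly one ✓
  (4) {hot, power, busy, net}: 0 true — none ✓
  (5) {net, busy, power, door}: 1/4 true — not all ✓
  (6) power=F, door=T — not both ✓
  (7) {busy, hot, net, power}: 0 true — at most one ✓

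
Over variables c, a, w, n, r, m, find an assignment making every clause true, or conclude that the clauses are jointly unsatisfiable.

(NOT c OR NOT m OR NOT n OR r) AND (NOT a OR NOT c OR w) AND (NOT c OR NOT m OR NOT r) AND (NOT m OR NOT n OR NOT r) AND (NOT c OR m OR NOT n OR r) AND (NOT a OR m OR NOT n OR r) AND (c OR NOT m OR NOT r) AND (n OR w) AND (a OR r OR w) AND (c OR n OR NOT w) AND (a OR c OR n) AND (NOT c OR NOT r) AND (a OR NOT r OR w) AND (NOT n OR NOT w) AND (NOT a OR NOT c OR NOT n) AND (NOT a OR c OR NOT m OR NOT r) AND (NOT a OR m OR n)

Set c = True.
  then (NOT c OR NOT r) forces r = False.
Set a = True.
  then (NOT a OR NOT c OR w) forces w = True.
  then (NOT n OR NOT w) forces n = False.
  then (NOT a OR m OR n) forces m = True.
All clauses satisfied.

c = True; a = True; w = True; n = False; r = False; m = True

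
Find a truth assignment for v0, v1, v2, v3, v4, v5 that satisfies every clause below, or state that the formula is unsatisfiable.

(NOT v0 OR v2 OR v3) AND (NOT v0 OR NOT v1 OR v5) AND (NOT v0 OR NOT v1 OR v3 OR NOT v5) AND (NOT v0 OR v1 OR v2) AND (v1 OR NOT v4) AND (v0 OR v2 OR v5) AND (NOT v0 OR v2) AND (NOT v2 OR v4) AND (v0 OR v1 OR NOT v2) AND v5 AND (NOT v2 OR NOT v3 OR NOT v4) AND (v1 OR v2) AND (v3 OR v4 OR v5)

v0: False; v1: True; v2: False; v3: False; v4: True; v5: True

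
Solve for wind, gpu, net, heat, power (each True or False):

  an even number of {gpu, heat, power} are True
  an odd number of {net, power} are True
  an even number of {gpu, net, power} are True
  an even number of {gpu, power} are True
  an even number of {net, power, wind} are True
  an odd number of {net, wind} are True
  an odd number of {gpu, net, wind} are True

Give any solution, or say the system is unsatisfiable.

Unsatisfiable — no assignment works.

Adding constraints 4, 5, 7 mod 2: every variable appears an even number of times on the left, so the left side is 0.
But the right sides sum to 1 (mod 2). 0 ≠ 1 — the system is inconsistent.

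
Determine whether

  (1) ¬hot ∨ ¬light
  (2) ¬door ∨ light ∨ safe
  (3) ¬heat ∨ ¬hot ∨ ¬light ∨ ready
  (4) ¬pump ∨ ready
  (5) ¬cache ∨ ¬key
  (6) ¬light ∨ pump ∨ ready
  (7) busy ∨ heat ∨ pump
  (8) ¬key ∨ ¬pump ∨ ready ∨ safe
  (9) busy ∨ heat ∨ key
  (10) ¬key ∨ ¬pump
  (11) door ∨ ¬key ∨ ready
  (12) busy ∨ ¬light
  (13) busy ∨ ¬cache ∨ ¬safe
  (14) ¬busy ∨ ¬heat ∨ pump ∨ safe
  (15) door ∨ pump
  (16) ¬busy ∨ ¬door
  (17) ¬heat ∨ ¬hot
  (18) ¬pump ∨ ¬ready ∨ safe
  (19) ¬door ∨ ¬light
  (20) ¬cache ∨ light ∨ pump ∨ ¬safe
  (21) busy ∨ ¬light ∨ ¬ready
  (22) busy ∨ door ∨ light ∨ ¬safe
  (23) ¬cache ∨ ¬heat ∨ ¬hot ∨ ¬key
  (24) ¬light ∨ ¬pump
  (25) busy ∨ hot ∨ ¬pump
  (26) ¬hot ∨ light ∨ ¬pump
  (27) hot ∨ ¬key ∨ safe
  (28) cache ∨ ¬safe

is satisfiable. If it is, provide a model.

Set ready = True.
Try cache = False:
  (cache ∨ ¬safe) forces safe = False.
  (¬pump ∨ ¬ready ∨ safe) forces pump = False.
  (door ∨ pump) forces door = True.
  (¬door ∨ light ∨ safe) forces light = True.
  clause (¬door ∨ ¬light) is falsified — backtrack.
So cache = True.
  then (¬cache ∨ ¬key) forces key = False.
Set safe = True.
  then (busy ∨ ¬cache ∨ ¬safe) forces busy = True.
  then (¬busy ∨ ¬door) forces door = False.
  then (door ∨ pump) forces pump = True.
  then (¬light ∨ ¬pump) forces light = False.
  then (¬hot ∨ light ∨ ¬pump) forces hot = False.
Set heat = True.
All clauses satisfied.

ready: True, cache: True, safe: True, light: False, door: False, pump: True, busy: True, heat: True, key: False, hot: False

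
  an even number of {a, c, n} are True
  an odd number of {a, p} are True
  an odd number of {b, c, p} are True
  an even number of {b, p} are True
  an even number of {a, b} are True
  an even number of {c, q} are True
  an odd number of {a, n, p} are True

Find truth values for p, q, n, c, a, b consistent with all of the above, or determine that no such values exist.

The formula is unsatisfiable.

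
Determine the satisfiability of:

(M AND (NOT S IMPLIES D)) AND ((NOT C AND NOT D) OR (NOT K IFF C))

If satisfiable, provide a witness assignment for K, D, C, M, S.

K: True, D: True, C: False, M: True, S: False

  M AND (NOT S IMPLIES D) = True
    NOT S IMPLIES D = True
      NOT S = True
  (NOT C AND NOT D) OR (NOT K IFF C) = True
    NOT C AND NOT D = False
      NOT C = True
      NOT D = False
    NOT K IFF C = True
      NOT K = False
Both conjuncts True, so the formula holds.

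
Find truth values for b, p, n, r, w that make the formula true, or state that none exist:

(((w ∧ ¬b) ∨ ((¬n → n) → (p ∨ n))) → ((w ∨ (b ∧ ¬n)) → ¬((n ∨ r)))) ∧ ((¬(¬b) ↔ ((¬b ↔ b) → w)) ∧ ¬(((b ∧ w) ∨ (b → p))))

b: True, p: False, n: False, r: False, w: False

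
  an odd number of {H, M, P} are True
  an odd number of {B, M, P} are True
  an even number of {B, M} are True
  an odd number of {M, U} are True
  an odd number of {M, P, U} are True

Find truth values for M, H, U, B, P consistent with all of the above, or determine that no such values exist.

Adding constraints 2, 3, 4, 5 mod 2: every variable appears an even number of times on the left, so the left side is 0.
But the right sides sum to 1 (mod 2). 0 ≠ 1 — the system is inconsistent.

The formula is unsatisfiable.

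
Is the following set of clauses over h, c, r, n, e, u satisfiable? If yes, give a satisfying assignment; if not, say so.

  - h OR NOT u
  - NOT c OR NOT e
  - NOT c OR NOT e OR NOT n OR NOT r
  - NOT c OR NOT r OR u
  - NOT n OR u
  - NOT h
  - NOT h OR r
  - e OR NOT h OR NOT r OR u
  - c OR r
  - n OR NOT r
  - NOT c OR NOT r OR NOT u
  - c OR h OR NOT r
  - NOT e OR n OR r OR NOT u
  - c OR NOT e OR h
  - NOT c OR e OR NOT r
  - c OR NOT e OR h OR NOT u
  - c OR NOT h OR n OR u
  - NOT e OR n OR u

h = False, c = True, r = False, n = False, e = False, u = False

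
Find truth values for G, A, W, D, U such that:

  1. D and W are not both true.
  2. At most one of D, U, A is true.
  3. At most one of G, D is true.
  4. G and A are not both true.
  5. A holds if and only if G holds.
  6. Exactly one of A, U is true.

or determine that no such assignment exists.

G = False; A = False; W = True; D = False; U = True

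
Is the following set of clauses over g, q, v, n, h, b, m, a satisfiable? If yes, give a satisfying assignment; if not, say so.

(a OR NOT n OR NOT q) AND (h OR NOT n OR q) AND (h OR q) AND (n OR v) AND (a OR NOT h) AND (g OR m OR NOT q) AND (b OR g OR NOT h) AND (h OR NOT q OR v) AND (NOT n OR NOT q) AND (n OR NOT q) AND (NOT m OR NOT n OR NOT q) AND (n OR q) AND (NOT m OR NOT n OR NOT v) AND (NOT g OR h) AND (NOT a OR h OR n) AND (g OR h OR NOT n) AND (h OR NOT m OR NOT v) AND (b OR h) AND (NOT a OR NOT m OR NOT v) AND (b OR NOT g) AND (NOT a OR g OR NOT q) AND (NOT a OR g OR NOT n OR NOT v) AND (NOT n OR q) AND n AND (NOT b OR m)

Case n = True:
  (NOT n OR NOT q) forces q = False.
  Clause (NOT n OR q) is falsified — contradiction.
Case n = False:
  Clause (n) is falsified — contradiction.
Both cases fail, so the formula is unsatisfiable.

The formula is unsatisfiable.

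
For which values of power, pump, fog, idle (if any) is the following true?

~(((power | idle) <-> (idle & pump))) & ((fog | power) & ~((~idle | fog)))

power = True, pump = False, fog = False, idle = True

  ~(((power | idle) <-> (idle & pump))) = True
    (power | idle) <-> (idle & pump) = False
      power | idle = True
      idle & pump = False
  (fog | power) & ~((~idle | fog)) = True
    fog | power = True
    ~((~idle | fog)) = True
      ~idle | fog = False
        ~idle = False
Both conjuncts True, so the formula holds.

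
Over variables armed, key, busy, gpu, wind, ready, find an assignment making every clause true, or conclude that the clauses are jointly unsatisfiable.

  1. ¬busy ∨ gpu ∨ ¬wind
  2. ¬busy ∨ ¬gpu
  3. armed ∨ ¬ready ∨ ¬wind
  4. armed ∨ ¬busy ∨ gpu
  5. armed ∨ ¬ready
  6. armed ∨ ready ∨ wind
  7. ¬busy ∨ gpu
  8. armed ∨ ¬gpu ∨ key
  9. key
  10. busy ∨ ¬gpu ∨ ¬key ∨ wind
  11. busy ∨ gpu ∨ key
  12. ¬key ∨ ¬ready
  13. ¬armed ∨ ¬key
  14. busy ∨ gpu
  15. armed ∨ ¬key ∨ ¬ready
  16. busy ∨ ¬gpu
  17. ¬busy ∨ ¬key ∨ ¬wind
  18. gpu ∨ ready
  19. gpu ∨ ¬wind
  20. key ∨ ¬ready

Case gpu = True:
  (¬busy ∨ ¬gpu) forces busy = False.
  Clause (busy ∨ ¬gpu) is falsified — contradiction.
Case gpu = False:
  (¬busy ∨ gpu) forces busy = False.
  Clause (busy ∨ gpu) is falsified — contradiction.
Both cases fail, so the formula is unsatisfiable.

Unsatisfiable — no assignment works.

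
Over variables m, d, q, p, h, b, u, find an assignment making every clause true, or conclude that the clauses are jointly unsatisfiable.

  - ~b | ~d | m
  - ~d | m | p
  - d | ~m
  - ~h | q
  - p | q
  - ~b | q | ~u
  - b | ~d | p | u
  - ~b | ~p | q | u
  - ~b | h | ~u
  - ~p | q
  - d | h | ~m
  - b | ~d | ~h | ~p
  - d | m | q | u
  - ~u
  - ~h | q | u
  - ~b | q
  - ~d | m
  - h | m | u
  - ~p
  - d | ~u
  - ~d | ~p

m = False, d = False, q = True, p = False, h = True, b = False, u = False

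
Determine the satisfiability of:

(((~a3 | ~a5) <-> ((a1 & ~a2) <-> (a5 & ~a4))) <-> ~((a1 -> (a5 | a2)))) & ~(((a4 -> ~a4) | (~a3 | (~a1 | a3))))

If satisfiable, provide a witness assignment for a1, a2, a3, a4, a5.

The conjunct ~(((a4 -> ~a4) | (~a3 | (~a1 | a3)))) is unsatisfiable on its own:
  a1=F, a3=F, a4=F: evaluates to False.
  a1=F, a3=F, a4=T: evaluates to False.
  a1=F, a3=T, a4=F: evaluates to False.
  a1=F, a3=T, a4=T: evaluates to False.
  a1=T, a3=F, a4=F: evaluates to False.
  a1=T, a3=F, a4=T: evaluates to False.
  a1=T, a3=T, a4=F: evaluates to False.
  a1=T, a3=T, a4=T: evaluates to False.
So the whole conjunction is unsatisfiable.

Unsatisfiable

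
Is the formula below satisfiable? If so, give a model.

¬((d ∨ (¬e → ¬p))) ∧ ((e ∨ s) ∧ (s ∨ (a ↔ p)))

d = False, p = True, a = True, s = True, e = False

  ¬((d ∨ (¬e → ¬p))) = True
    d ∨ (¬e → ¬p) = False
      ¬e → ¬p = False
        ¬e = True
        ¬p = False
  (e ∨ s) ∧ (s ∨ (a ↔ p)) = True
    e ∨ s = True
    s ∨ (a ↔ p) = True
      a ↔ p = True
Both conjuncts True, so the formula holds.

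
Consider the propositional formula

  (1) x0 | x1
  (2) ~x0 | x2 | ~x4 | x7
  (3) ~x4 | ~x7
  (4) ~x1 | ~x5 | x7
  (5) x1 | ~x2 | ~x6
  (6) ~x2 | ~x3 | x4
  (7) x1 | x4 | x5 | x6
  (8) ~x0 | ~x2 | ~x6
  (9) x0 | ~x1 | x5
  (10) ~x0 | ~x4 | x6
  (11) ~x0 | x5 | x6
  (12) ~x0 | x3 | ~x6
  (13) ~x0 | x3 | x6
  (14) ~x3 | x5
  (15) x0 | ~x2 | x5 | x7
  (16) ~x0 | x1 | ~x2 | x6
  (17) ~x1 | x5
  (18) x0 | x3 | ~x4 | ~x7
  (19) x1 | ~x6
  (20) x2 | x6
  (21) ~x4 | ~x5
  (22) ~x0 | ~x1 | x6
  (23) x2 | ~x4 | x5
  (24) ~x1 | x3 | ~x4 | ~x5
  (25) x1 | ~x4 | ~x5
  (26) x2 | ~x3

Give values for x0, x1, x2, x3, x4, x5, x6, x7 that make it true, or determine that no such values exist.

x0: False; x1: True; x2: True; x3: False; x4: False; x5: True; x6: True; x7: True

Set x0 = False.
  then (x0 | x1) forces x1 = True.
  then (x0 | ~x1 | x5) forces x5 = True.
  then (~x4 | ~x5) forces x4 = False.
  then (~x1 | ~x5 | x7) forces x7 = True.
Set x2 = True.
  then (~x2 | ~x3 | x4) forces x3 = False.
Set x6 = True.
All clauses satisfied.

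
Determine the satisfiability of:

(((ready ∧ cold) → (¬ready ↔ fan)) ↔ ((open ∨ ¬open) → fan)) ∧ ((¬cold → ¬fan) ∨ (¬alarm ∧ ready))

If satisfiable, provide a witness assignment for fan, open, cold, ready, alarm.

fan: True, open: True, cold: True, ready: False, alarm: True

  ((ready ∧ cold) → (¬ready ↔ fan)) ↔ ((open ∨ ¬open) → fan) = True
    (ready ∧ cold) → (¬ready ↔ fan) = True
      ready ∧ cold = False
      ¬ready ↔ fan = True
        ¬ready = True
    (open ∨ ¬open) → fan = True
      open ∨ ¬open = True
        ¬open = False
  (¬cold → ¬fan) ∨ (¬alarm ∧ ready) = True
    ¬cold → ¬fan = True
      ¬cold = False
      ¬fan = False
    ¬alarm ∧ ready = False
      ¬alarm = False
Both conjuncts True, so the formula holds.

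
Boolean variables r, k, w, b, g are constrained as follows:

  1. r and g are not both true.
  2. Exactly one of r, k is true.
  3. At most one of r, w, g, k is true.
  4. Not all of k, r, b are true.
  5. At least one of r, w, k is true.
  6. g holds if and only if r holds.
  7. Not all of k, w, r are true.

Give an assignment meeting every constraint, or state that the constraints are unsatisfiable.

r: False, k: True, w: False, b: True, g: False

  (1) r=F, g=F — not both ✓
  (2) {r, k}: 1 true — exactly one ✓
  (3) {r, w, g, k}: 1 true — at most one ✓
  (4) {k, r, b}: 2/3 true — not all ✓
  (5) {r, w, k}: 1 true — at least one ✓
  (6) g=F, r=F — same ✓
  (7) {k, w, r}: 1/3 true — not all ✓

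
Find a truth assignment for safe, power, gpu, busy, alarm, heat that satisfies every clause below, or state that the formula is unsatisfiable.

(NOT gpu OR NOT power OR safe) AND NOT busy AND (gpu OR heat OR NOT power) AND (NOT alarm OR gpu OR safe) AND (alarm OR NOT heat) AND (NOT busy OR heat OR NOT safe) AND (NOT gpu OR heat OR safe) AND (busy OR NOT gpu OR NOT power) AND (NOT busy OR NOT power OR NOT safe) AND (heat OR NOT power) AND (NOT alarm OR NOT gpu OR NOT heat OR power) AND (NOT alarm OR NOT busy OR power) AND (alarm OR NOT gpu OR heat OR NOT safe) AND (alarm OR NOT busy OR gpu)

safe=F, power=F, gpu=F, busy=F, alarm=F, heat=F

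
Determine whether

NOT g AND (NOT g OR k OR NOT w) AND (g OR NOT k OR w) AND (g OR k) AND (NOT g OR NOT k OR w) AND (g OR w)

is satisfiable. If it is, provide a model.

Unit clause (NOT g) forces g = False.
In (g OR k) only k is left, so k = True.
In (g OR w) only w is left, so w = True.
All clauses satisfied.

k = True, w = True, g = False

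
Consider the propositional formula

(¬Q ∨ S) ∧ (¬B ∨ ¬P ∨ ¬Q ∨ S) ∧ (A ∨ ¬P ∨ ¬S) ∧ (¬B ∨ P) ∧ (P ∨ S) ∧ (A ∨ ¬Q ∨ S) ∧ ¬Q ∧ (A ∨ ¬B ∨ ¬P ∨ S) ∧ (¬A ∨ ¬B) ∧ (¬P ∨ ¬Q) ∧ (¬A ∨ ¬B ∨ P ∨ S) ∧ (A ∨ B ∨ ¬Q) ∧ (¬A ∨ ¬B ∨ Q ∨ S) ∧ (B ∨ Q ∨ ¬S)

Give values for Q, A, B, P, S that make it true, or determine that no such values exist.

Q = False, A = False, B = False, P = True, S = False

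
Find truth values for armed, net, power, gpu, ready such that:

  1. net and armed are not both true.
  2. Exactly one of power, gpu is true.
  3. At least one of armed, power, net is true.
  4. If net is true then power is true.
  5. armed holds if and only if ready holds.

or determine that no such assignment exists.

armed=T; net=F; power=F; gpu=T; ready=T

  (1) net=F, armed=T — not both ✓
  (2) {power, gpu}: 1 true — exactly one ✓
  (3) {armed, power, net}: 1 true — at least one ✓
  (4) net=F ⇒ power: vacuous ✓
  (5) armed=T, ready=T — same ✓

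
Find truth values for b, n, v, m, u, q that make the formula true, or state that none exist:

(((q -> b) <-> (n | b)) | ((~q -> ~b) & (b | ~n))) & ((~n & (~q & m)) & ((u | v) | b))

b: True, n: False, v: True, m: True, u: False, q: False

  ((q -> b) <-> (n | b)) | ((~q -> ~b) & (b | ~n)) = True
    (q -> b) <-> (n | b) = True
      q -> b = True
      n | b = True
    (~q -> ~b) & (b | ~n) = False
      ~q -> ~b = False
        ~q = True
        ~b = False
      b | ~n = True
        ~n = True
  (~n & (~q & m)) & ((u | v) | b) = True
    ~n & (~q & m) = True
      ~n = True
      ~q & m = True
        ~q = True
    (u | v) | b = True
      u | v = True
Both conjuncts True, so the formula holds.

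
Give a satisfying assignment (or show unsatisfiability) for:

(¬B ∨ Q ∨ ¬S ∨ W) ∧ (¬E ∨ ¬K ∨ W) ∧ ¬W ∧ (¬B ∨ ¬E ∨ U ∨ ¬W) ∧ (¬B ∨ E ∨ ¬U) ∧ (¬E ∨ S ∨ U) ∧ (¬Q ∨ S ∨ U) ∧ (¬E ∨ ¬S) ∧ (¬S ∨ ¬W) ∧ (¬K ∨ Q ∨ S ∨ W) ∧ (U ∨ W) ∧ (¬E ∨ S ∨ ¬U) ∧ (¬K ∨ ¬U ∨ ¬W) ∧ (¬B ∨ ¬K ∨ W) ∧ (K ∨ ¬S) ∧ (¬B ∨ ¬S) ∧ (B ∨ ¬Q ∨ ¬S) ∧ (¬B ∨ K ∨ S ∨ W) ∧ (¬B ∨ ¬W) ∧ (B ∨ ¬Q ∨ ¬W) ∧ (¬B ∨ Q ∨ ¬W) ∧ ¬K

Unit clause (¬W) forces W = False.
In (U ∨ W) only U is left, so U = True.
Unit clause (¬K) forces K = False.
In (K ∨ ¬S) only ¬S is left, so S = False.
In (¬B ∨ K ∨ S ∨ W) only ¬B is left, so B = False.
In (¬E ∨ S ∨ ¬U) only ¬E is left, so E = False.
Set Q = True.
All clauses satisfied.

U = True, K = False, S = False, Q = True, W = False, E = False, B = False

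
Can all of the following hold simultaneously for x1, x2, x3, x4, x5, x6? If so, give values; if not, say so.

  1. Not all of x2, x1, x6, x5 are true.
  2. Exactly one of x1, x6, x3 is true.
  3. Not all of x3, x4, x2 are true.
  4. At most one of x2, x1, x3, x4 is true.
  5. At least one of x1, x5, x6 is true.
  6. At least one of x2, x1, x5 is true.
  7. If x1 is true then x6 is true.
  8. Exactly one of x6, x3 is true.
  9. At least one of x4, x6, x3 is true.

x1 = False, x2 = False, x3 = False, x4 = True, x5 = True, x6 = True

  (1) {x2, x1, x6, x5}: 2/4 true — not all ✓
  (2) {x1, x6, x3}: 1 true — exactly one ✓
  (3) {x3, x4, x2}: 1/3 true — not all ✓
  (4) {x2, x1, x3, x4}: 1 true — at most one ✓
  (5) {x1, x5, x6}: 2 true — at least one ✓
  (6) {x2, x1, x5}: 1 true — at least one ✓
  (7) x1=F ⇒ x6: vacuous ✓
  (8) {x6, x3}: 1 true — exactly one ✓
  (9) {x4, x6, x3}: 2 true — at least one ✓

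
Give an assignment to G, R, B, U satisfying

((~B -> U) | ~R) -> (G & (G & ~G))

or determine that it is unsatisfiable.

G = True; R = True; B = False; U = False

  ((~B -> U) | ~R) -> (G & (G & ~G)) = True
    (~B -> U) | ~R = False
      ~B -> U = False
        ~B = True
      ~R = False
    G & (G & ~G) = False
      G & ~G = False
        ~G = False
The formula evaluates to True.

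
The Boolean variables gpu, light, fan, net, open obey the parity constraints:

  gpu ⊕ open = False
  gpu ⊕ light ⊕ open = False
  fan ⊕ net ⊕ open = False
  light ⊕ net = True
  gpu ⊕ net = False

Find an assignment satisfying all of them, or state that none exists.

gpu = True; light = False; fan = False; net = True; open = True

gpu ⊕ open = T ⊕ T = False ✓
gpu ⊕ light ⊕ open = T ⊕ F ⊕ T = False ✓
fan ⊕ net ⊕ open = F ⊕ T ⊕ T = False ✓
light ⊕ net = F ⊕ T = True ✓
gpu ⊕ net = T ⊕ T = False ✓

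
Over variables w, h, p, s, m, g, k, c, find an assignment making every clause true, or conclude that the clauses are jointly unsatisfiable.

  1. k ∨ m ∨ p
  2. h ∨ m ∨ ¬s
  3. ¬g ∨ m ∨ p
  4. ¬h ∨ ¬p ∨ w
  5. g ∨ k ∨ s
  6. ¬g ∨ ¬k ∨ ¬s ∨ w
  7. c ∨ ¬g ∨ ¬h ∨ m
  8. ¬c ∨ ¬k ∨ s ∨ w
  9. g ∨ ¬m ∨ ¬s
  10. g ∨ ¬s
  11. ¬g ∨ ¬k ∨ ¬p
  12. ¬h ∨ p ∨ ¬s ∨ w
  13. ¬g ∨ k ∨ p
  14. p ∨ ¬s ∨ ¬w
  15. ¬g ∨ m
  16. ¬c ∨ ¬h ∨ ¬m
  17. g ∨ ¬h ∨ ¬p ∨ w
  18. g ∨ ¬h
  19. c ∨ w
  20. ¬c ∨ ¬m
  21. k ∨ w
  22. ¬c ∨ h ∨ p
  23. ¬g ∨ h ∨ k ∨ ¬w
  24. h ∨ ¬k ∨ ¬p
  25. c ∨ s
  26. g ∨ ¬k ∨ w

Set w = True.
Set h = True.
  then (g ∨ ¬h) forces g = True.
  then (¬g ∨ m) forces m = True.
  then (¬c ∨ ¬h ∨ ¬m) forces c = False.
  then (c ∨ s) forces s = True.
  then (p ∨ ¬s ∨ ¬w) forces p = True.
  then (¬g ∨ ¬k ∨ ¬p) forces k = False.
All clauses satisfied.

w: True, h: True, p: True, s: True, m: True, g: True, k: False, c: False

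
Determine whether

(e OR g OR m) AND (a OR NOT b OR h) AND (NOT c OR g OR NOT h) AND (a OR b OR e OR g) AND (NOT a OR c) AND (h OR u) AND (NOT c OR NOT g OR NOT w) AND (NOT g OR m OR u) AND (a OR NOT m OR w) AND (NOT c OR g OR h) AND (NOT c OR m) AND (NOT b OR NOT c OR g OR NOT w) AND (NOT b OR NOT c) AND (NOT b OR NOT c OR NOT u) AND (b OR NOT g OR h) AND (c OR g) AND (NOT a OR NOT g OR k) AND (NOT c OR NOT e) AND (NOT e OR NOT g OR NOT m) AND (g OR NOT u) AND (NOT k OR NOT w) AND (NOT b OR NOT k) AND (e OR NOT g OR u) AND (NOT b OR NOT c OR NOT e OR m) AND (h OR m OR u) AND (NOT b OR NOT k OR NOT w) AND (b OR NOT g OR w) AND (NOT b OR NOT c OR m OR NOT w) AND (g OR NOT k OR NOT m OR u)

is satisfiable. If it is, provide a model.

m = False; c = False; h = True; b = True; w = True; g = True; u = True; k = False; e = True; a = False

Set m = False.
  then (NOT c OR m) forces c = False.
  then (c OR g) forces g = True.
  then (NOT a OR c) forces a = False.
  then (NOT g OR m OR u) forces u = True.
Try h = False:
  (a OR NOT b OR h) forces b = False.
  clause (b OR NOT g OR h) is falsified — backtrack.
So h = True.
Set b = True.
  then (NOT b OR NOT k) forces k = False.
Set w = True.
Set e = True.
All clauses satisfied.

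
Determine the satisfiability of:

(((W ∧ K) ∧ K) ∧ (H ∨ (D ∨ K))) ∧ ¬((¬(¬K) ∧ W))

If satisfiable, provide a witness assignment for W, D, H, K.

Case K = True: the formula simplifies to W ∧ ¬W.
  W = True: the conjunct ¬W is False.
  W = False: the conjunct W is False.
Case K = False: the conjunct K is False.
Both cases fail — unsatisfiable.

UNSATISFIABLE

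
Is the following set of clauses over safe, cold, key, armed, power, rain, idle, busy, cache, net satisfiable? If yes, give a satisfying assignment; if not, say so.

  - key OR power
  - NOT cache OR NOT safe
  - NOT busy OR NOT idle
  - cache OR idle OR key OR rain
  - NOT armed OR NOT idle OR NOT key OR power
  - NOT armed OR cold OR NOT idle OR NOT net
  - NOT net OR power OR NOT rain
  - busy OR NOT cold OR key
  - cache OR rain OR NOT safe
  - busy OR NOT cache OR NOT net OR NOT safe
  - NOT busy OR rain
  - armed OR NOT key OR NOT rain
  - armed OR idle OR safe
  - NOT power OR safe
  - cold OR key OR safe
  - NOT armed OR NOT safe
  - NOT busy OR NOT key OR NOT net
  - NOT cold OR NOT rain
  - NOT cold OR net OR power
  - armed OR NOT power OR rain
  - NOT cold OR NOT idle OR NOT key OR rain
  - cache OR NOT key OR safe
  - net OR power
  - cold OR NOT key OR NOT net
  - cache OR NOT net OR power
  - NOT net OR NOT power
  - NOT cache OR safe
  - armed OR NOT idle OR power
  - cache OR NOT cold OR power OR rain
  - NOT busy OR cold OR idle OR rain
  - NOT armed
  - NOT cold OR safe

safe = True, cold = False, key = False, armed = False, power = True, rain = True, idle = True, busy = False, cache = False, net = False

Unit clause (NOT armed) forces armed = False.
Try safe = False:
  (armed OR idle OR safe) forces idle = True.
  (NOT busy OR NOT idle) forces busy = False.
  (NOT power OR safe) forces power = False.
  clause (armed OR NOT idle OR power) is falsified — backtrack.
So safe = True.
  then (NOT cache OR NOT safe) forces cache = False.
  then (cache OR rain OR NOT safe) forces rain = True.
  then (armed OR NOT key OR NOT rain) forces key = False.
  then (NOT cold OR NOT rain) forces cold = False.
  then (key OR power) forces power = True.
  then (NOT net OR NOT power) forces net = False.
Set idle = True.
  then (NOT busy OR NOT idle) forces busy = False.
All clauses satisfied.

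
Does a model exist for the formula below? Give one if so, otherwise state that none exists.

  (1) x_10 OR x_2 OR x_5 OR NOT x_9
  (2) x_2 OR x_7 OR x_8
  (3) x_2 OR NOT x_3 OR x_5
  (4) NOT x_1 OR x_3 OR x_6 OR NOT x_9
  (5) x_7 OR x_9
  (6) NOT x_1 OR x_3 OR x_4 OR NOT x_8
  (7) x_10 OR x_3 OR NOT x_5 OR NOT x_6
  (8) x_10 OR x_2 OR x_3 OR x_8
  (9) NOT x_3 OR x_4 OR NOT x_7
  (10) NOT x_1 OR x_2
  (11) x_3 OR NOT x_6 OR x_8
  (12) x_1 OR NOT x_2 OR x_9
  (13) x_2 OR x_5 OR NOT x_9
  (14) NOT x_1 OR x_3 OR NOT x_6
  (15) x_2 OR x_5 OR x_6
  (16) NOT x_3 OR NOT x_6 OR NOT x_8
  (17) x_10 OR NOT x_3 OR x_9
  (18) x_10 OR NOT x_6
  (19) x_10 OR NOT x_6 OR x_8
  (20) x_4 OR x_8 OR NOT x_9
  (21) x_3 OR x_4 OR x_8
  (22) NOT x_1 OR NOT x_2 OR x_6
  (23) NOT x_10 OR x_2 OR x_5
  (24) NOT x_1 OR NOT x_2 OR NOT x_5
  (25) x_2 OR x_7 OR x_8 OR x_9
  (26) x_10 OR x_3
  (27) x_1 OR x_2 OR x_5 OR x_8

x_1 = False, x_2 = True, x_3 = False, x_4 = False, x_5 = True, x_6 = True, x_7 = True, x_8 = True, x_9 = True, x_10 = True

Set x_1 = False.
Set x_2 = True.
  then (x_1 OR NOT x_2 OR x_9) forces x_9 = True.
Set x_3 = False.
  then (x_10 OR x_3) forces x_10 = True.
Set x_4 = False.
  then (x_4 OR x_8 OR NOT x_9) forces x_8 = True.
Set x_5 = True.
Set x_6 = True.
Set x_7 = True.
All clauses satisfied.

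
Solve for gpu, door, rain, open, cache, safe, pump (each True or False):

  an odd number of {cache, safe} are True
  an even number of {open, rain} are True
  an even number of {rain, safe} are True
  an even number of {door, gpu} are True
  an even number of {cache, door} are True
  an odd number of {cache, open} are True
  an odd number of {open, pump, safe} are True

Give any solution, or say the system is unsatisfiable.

gpu = True, door = True, rain = False, open = False, cache = True, safe = False, pump = True

{cache, safe}: 1 true → odd ✓
{open, rain}: 0 true → even ✓
{rain, safe}: 0 true → even ✓
{door, gpu}: 2 true → even ✓
{cache, door}: 2 true → even ✓
{cache, open}: 1 true → odd ✓
{open, pump, safe}: 1 true → odd ✓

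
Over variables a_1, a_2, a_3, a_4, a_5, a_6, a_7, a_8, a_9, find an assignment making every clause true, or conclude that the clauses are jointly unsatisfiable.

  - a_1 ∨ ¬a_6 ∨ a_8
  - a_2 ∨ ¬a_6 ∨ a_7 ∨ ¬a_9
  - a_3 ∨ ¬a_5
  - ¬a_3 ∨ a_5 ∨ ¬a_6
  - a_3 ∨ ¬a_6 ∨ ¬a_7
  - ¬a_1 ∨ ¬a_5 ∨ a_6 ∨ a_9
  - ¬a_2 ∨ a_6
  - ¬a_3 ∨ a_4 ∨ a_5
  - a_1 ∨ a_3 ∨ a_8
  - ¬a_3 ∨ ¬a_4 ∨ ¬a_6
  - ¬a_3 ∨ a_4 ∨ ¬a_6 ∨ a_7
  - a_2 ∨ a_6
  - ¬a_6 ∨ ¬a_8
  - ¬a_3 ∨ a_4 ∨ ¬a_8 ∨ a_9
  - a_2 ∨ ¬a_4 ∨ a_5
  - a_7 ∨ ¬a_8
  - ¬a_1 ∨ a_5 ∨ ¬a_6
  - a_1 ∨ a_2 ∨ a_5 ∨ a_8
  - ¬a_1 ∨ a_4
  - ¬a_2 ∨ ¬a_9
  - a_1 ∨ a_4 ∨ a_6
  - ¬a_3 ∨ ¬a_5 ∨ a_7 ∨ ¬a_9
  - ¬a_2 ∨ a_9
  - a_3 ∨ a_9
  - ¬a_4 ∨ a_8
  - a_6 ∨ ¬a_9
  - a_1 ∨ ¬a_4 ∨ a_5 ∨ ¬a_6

Case a_8 = True:
  (¬a_6 ∨ ¬a_8) forces a_6 = False.
  (¬a_2 ∨ a_6) forces a_2 = False.
  Clause (a_2 ∨ a_6) is falsified — contradiction.
Case a_8 = False:
  (¬a_4 ∨ a_8) forces a_4 = False.
  (¬a_1 ∨ a_4) forces a_1 = False.
  (a_1 ∨ ¬a_6 ∨ a_8) forces a_6 = False.
  Clause (a_1 ∨ a_4 ∨ a_6) is falsified — contradiction.
Both cases fail, so the formula is unsatisfiable.

No satisfying assignment exists.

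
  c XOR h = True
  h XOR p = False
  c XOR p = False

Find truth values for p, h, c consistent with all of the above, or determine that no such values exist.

Unsatisfiable

Adding constraints 1, 2, 3 mod 2: every variable appears an even number of times on the left, so the left side is 0.
But the right sides sum to 1 (mod 2). 0 ≠ 1 — the system is inconsistent.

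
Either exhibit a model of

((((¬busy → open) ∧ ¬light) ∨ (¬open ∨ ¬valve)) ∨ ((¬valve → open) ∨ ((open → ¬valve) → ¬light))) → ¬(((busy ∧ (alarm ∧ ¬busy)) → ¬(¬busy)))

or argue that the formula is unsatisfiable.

Case valve = True: the formula simplifies to ¬(((busy ∧ (alarm ∧ ¬busy)) → ¬(¬busy))).
  busy = True: this becomes ¬((False → True)) = False.
  busy = False: this becomes ¬((False → False)) = False.
Case valve = False: the formula simplifies to ¬(((busy ∧ (alarm ∧ ¬busy)) → ¬(¬busy))).
  busy = True: this becomes ¬((False → True)) = False.
  busy = False: this becomes ¬((False → False)) = False.
Both cases fail — unsatisfiable.

No satisfying assignment exists.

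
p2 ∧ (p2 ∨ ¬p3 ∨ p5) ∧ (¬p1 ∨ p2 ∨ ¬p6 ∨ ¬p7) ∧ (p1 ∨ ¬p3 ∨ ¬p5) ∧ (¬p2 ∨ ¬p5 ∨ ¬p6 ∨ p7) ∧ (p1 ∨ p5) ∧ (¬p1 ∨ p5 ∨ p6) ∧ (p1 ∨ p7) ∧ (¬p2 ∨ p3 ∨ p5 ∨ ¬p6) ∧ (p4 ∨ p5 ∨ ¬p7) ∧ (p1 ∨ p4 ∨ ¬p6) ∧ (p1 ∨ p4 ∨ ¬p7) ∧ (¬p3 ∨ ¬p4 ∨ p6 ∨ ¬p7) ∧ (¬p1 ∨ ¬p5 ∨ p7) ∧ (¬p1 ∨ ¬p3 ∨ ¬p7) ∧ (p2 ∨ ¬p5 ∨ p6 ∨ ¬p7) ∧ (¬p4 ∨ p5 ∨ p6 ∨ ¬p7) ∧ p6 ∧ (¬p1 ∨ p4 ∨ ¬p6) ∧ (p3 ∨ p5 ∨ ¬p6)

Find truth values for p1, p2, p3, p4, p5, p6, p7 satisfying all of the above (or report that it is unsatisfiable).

p1=F, p2=T, p3=F, p4=T, p5=T, p6=T, p7=T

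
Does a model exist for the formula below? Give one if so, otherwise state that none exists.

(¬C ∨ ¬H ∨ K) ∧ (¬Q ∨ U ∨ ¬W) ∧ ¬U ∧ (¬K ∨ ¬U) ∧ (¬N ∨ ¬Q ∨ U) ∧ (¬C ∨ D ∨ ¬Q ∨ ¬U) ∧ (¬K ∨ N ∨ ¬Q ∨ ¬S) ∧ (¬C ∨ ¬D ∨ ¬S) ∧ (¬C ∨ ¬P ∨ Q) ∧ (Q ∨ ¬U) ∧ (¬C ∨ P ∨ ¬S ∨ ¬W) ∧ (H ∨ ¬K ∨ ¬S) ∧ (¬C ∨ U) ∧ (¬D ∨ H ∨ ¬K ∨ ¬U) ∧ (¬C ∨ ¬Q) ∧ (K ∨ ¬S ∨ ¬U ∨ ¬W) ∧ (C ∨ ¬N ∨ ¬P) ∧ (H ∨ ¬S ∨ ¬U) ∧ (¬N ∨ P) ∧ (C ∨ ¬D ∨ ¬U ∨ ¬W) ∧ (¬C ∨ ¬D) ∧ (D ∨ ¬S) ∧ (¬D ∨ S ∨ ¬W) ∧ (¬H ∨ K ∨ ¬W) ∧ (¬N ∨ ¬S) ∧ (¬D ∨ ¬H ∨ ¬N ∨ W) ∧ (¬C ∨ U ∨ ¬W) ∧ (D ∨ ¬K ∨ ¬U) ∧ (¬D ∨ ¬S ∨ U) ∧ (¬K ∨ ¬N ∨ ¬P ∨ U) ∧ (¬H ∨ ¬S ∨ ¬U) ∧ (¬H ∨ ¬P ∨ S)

U = False, N = False, P = True, H = False, S = False, C = False, W = False, K = False, Q = True, D = False

Unit clause (¬U) forces U = False.
In (¬C ∨ U) only ¬C is left, so C = False.
Set N = False.
Set P = True.
Try H = True:
  (¬H ∨ ¬P ∨ S) forces S = True.
  (D ∨ ¬S) forces D = True.
  clause (¬D ∨ ¬S ∨ U) is falsified — backtrack.
So H = False.
Try S = True:
  (H ∨ ¬K ∨ ¬S) forces K = False.
  (D ∨ ¬S) forces D = True.
  clause (¬D ∨ ¬S ∨ U) is falsified — backtrack.
So S = False.
Set W = False.
Set K = False.
Set Q = True.
Set D = False.
All clauses satisfied.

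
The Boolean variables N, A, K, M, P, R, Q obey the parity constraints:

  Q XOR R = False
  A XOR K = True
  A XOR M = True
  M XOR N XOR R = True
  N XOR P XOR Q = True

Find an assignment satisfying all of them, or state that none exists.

N = False, A = False, K = True, M = True, P = True, R = False, Q = False

Q XOR R = F XOR F = False ✓
A XOR K = F XOR T = True ✓
A XOR M = F XOR T = True ✓
M XOR N XOR R = T XOR F XOR F = True ✓
N XOR P XOR Q = F XOR T XOR F = True ✓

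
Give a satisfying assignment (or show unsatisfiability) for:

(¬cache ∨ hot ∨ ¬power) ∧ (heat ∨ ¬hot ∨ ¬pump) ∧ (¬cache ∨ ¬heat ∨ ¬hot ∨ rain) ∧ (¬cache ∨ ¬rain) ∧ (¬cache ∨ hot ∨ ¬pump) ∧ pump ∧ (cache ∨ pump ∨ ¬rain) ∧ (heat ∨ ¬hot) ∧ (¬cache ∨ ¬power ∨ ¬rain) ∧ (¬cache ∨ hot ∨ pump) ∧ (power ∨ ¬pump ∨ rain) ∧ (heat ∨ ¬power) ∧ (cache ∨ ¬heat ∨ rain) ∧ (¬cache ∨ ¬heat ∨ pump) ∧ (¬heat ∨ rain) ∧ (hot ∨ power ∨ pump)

Unit clause (pump) forces pump = True.
Try cache = True:
  (¬cache ∨ ¬rain) forces rain = False.
  (¬cache ∨ hot ∨ ¬pump) forces hot = True.
  (heat ∨ ¬hot ∨ ¬pump) forces heat = True.
  clause (¬cache ∨ ¬heat ∨ ¬hot ∨ rain) is falsified — backtrack.
So cache = False.
Set rain = True.
Set hot = True.
  then (heat ∨ ¬hot ∨ ¬pump) forces heat = True.
Set power = False.
All clauses satisfied.

cache = False, pump = True, rain = True, hot = True, heat = True, power = False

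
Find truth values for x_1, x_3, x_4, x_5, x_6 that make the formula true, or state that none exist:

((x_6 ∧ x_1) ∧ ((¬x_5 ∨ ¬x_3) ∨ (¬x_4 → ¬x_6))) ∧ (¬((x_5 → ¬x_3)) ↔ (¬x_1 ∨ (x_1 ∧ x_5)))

x_1: True, x_3: False, x_4: True, x_5: False, x_6: True

  (x_6 ∧ x_1) ∧ ((¬x_5 ∨ ¬x_3) ∨ (¬x_4 → ¬x_6)) = True
    x_6 ∧ x_1 = True
    (¬x_5 ∨ ¬x_3) ∨ (¬x_4 → ¬x_6) = True
      ¬x_5 ∨ ¬x_3 = True
        ¬x_5 = True
        ¬x_3 = True
      ¬x_4 → ¬x_6 = True
        ¬x_4 = False
        ¬x_6 = False
  ¬((x_5 → ¬x_3)) ↔ (¬x_1 ∨ (x_1 ∧ x_5)) = True
    ¬((x_5 → ¬x_3)) = False
      x_5 → ¬x_3 = True
        ¬x_3 = True
    ¬x_1 ∨ (x_1 ∧ x_5) = False
      ¬x_1 = False
      x_1 ∧ x_5 = False
Both conjuncts True, so the formula holds.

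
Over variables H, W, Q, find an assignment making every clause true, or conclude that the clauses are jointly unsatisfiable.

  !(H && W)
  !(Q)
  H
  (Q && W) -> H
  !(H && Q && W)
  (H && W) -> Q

Unit clause (H) forces H = True.
Unit clause (!Q) forces Q = False.
In (!H || !W) only !W is left, so W = False.
All clauses satisfied.

H: True, W: False, Q: False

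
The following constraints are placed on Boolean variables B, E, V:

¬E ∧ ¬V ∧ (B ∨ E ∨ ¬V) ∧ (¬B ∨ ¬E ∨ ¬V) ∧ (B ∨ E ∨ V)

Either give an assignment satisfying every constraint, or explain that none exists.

B = True, E = False, V = False

Unit clause (¬E) forces E = False.
Unit clause (¬V) forces V = False.
In (B ∨ E ∨ V) only B is left, so B = True.
Check each clause:
  (¬E): ¬E holds.
  (¬V): ¬V holds.
  (B ∨ E ∨ ¬V): B holds.
  (¬B ∨ ¬E ∨ ¬V): ¬E holds.
  (B ∨ E ∨ V): B holds.
All clauses satisfied.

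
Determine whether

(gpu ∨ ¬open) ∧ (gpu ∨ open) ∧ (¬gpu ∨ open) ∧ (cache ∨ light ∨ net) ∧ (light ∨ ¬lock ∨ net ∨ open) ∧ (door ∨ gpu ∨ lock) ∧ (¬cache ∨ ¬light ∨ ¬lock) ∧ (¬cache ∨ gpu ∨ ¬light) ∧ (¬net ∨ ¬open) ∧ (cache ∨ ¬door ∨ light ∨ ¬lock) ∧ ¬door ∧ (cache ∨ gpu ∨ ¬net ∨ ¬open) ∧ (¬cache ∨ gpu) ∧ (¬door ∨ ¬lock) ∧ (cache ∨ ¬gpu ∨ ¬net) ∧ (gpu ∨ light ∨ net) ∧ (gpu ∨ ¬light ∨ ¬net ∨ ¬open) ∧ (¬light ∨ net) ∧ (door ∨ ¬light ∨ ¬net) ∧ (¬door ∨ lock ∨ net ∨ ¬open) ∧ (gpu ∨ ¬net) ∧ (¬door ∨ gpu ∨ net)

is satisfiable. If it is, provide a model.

Unit clause (¬door) forces door = False.
Try light = True:
  (¬light ∨ net) forces net = True.
  clause (door ∨ ¬light ∨ ¬net) is falsified — backtrack.
So light = False.
Set gpu = True.
  then (¬gpu ∨ open) forces open = True.
  then (¬net ∨ ¬open) forces net = False.
  then (cache ∨ light ∨ net) forces cache = True.
Set lock = False.
All clauses satisfied.

light: False, gpu: True, net: False, door: False, open: True, lock: False, cache: True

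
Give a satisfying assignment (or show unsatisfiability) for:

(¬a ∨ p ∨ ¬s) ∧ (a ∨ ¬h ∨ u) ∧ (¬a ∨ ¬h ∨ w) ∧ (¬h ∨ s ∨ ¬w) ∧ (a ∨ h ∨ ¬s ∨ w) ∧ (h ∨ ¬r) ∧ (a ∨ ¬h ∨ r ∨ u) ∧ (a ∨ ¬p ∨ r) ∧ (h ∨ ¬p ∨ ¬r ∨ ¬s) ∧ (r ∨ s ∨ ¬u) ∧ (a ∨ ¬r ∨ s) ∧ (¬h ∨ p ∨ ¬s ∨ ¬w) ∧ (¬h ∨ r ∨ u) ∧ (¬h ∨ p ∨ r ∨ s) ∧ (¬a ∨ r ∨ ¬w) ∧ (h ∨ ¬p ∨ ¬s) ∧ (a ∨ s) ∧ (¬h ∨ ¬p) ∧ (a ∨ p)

Set r = False.
Set u = False.
  then (¬h ∨ r ∨ u) forces h = False.
Try s = True:
  (h ∨ ¬p ∨ ¬s) forces p = False.
  (¬a ∨ p ∨ ¬s) forces a = False.
  clause (a ∨ p) is falsified — backtrack.
So s = False.
  then (a ∨ s) forces a = True.
  then (¬a ∨ r ∨ ¬w) forces w = False.
Set p = False.
All clauses satisfied.

r=F, u=F, s=F, p=F, h=F, a=T, w=F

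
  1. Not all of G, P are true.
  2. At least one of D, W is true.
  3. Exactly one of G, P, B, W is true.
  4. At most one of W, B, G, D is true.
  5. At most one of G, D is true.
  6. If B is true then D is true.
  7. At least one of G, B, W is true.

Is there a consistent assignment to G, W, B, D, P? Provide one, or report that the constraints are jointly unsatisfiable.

G = False, W = True, B = False, D = False, P = False

  (1) {G, P}: 0/2 true — not all ✓
  (2) {D, W}: 1 true — at least one ✓
  (3) {G, P, B, W}: 1 true — exactly one ✓
  (4) {W, B, G, D}: 1 true — at most one ✓
  (5) {G, D}: 0 true — at most one ✓
  (6) B=F ⇒ D: vacuous ✓
  (7) {G, B, W}: 1 true — at least one ✓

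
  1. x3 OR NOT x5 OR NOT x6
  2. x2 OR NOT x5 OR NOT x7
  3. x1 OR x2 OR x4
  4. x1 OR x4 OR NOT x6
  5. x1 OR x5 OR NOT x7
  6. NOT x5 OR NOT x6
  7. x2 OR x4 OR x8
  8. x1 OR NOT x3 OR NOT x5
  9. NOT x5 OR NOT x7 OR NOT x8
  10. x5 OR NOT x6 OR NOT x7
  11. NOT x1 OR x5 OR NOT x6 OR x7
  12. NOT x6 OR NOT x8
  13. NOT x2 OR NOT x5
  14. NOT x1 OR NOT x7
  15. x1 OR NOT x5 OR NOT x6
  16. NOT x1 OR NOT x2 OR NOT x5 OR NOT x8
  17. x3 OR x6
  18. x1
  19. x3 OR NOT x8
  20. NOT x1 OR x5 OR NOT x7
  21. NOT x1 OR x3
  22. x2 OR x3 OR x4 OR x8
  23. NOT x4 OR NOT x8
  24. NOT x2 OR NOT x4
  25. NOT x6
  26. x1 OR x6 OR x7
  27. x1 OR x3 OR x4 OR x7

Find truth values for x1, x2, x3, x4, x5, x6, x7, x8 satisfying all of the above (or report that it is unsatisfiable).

Unit clause (x1) forces x1 = True.
In (NOT x1 OR x3) only x3 is left, so x3 = True.
Unit clause (NOT x6) forces x6 = False.
In (NOT x1 OR NOT x7) only NOT x7 is left, so x7 = False.
Set x2 = False.
Set x4 = False.
  then (x2 OR x4 OR x8) forces x8 = True.
Set x5 = False.
All clauses satisfied.

x1 = True, x2 = False, x3 = True, x4 = False, x5 = False, x6 = False, x7 = False, x8 = True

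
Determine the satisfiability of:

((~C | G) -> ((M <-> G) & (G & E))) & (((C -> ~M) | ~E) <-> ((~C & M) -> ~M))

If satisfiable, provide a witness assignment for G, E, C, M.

G = False, E = False, C = True, M = False

  (~C | G) -> ((M <-> G) & (G & E)) = True
    ~C | G = False
      ~C = False
    (M <-> G) & (G & E) = False
      M <-> G = True
      G & E = False
  ((C -> ~M) | ~E) <-> ((~C & M) -> ~M) = True
    (C -> ~M) | ~E = True
      C -> ~M = True
        ~M = True
      ~E = True
    (~C & M) -> ~M = True
      ~C & M = False
        ~C = False
      ~M = True
Both conjuncts True, so the formula holds.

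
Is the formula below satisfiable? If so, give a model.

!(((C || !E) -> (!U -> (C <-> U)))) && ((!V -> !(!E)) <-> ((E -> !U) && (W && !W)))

V: False; C: True; U: False; W: True; E: False

  !(((C || !E) -> (!U -> (C <-> U)))) = True
    (C || !E) -> (!U -> (C <-> U)) = False
      C || !E = True
        !E = True
      !U -> (C <-> U) = False
        !U = True
        C <-> U = False
  (!V -> !(!E)) <-> ((E -> !U) && (W && !W)) = True
    !V -> !(!E) = False
      !V = True
      !(!E) = False
        !E = True
    (E -> !U) && (W && !W) = False
      E -> !U = True
        !U = True
      W && !W = False
        !W = False
Both conjuncts True, so the formula holds.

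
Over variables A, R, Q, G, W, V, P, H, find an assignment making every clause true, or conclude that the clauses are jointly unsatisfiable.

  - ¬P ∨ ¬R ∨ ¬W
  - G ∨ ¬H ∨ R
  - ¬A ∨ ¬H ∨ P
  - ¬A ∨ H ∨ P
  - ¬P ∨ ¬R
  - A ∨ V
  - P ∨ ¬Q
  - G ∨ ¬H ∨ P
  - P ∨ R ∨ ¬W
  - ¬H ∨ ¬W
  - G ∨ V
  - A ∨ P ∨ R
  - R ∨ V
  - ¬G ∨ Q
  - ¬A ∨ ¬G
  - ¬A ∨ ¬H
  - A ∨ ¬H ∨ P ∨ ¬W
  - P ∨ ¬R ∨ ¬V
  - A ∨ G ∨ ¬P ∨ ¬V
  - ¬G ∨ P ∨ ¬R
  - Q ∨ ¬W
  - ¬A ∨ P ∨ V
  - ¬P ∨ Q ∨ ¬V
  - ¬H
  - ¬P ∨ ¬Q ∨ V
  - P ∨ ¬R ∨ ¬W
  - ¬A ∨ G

Unit clause (¬H) forces H = False.
Set A = False.
  then (A ∨ V) forces V = True.
Set R = False.
  then (A ∨ P ∨ R) forces P = True.
  then (A ∨ G ∨ ¬P ∨ ¬V) forces G = True.
  then (¬P ∨ Q ∨ ¬V) forces Q = True.
Set W = False.
All clauses satisfied.

A=F, R=F, Q=T, G=T, W=F, V=T, P=T, H=F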